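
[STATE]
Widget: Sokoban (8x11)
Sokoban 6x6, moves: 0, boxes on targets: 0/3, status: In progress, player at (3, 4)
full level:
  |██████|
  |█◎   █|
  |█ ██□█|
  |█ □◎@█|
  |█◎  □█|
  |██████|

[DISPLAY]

██████  
█◎   █  
█ ██□█  
█ □◎@█  
█◎  □█  
██████  
Moves: 0
        
        
        
        


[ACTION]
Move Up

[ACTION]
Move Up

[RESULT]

██████  
█◎  □█  
█ ██@█  
█ □◎ █  
█◎  □█  
██████  
Moves: 1
        
        
        
        


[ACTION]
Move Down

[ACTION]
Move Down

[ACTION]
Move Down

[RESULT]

██████  
█◎  □█  
█ ██ █  
█ □◎@█  
█◎  □█  
██████  
Moves: 2
        
        
        
        


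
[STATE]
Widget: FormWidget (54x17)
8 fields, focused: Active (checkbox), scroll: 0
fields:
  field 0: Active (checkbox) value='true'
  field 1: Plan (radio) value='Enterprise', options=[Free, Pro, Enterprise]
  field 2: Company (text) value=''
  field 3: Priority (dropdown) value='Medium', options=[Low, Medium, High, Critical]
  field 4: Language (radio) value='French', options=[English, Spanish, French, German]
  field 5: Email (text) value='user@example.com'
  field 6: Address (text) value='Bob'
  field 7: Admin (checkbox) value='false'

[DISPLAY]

> Active:     [x]                                     
  Plan:       ( ) Free  ( ) Pro  (●) Enterprise       
  Company:    [                                      ]
  Priority:   [Medium                               ▼]
  Language:   ( ) English  ( ) Spanish  (●) French  ( 
  Email:      [user@example.com                      ]
  Address:    [Bob                                   ]
  Admin:      [ ]                                     
                                                      
                                                      
                                                      
                                                      
                                                      
                                                      
                                                      
                                                      
                                                      


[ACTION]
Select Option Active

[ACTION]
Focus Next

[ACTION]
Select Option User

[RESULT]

  Active:     [x]                                     
> Plan:       ( ) Free  ( ) Pro  (●) Enterprise       
  Company:    [                                      ]
  Priority:   [Medium                               ▼]
  Language:   ( ) English  ( ) Spanish  (●) French  ( 
  Email:      [user@example.com                      ]
  Address:    [Bob                                   ]
  Admin:      [ ]                                     
                                                      
                                                      
                                                      
                                                      
                                                      
                                                      
                                                      
                                                      
                                                      


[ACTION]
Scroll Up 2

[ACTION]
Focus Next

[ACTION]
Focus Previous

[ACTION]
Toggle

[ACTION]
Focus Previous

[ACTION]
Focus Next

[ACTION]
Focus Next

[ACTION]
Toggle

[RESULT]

  Active:     [x]                                     
  Plan:       ( ) Free  ( ) Pro  (●) Enterprise       
> Company:    [                                      ]
  Priority:   [Medium                               ▼]
  Language:   ( ) English  ( ) Spanish  (●) French  ( 
  Email:      [user@example.com                      ]
  Address:    [Bob                                   ]
  Admin:      [ ]                                     
                                                      
                                                      
                                                      
                                                      
                                                      
                                                      
                                                      
                                                      
                                                      


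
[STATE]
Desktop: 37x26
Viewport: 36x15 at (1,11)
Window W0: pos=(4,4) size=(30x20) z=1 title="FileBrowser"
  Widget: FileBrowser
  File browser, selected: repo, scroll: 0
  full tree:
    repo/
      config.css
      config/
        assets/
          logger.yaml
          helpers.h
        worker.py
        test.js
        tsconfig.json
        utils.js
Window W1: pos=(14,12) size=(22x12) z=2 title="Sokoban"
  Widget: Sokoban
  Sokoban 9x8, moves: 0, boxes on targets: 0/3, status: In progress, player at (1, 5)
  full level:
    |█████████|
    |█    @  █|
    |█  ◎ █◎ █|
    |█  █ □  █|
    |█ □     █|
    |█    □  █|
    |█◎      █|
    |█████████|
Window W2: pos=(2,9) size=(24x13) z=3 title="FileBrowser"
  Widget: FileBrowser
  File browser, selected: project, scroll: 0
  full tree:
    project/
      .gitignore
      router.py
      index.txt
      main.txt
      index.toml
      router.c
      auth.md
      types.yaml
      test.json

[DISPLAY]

 ┠──────────────────────┨       ┃   
 ┃> [-] project/        ┃━━━━━━━━━┓ 
 ┃    .gitignore        ┃         ┃ 
 ┃    router.py         ┃─────────┨ 
 ┃    index.txt         ┃         ┃ 
 ┃    main.txt          ┃         ┃ 
 ┃    index.toml        ┃         ┃ 
 ┃    router.c          ┃         ┃ 
 ┃    auth.md           ┃         ┃ 
 ┃    types.yaml        ┃         ┃ 
 ┗━━━━━━━━━━━━━━━━━━━━━━┛         ┃ 
   ┃         ┃█████████           ┃ 
   ┗━━━━━━━━━┗━━━━━━━━━━━━━━━━━━━━┛ 
                                    
                                    


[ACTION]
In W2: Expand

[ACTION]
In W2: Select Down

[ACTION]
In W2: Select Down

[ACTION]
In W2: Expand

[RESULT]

 ┠──────────────────────┨       ┃   
 ┃  [-] project/        ┃━━━━━━━━━┓ 
 ┃    .gitignore        ┃         ┃ 
 ┃  > router.py         ┃─────────┨ 
 ┃    index.txt         ┃         ┃ 
 ┃    main.txt          ┃         ┃ 
 ┃    index.toml        ┃         ┃ 
 ┃    router.c          ┃         ┃ 
 ┃    auth.md           ┃         ┃ 
 ┃    types.yaml        ┃         ┃ 
 ┗━━━━━━━━━━━━━━━━━━━━━━┛         ┃ 
   ┃         ┃█████████           ┃ 
   ┗━━━━━━━━━┗━━━━━━━━━━━━━━━━━━━━┛ 
                                    
                                    


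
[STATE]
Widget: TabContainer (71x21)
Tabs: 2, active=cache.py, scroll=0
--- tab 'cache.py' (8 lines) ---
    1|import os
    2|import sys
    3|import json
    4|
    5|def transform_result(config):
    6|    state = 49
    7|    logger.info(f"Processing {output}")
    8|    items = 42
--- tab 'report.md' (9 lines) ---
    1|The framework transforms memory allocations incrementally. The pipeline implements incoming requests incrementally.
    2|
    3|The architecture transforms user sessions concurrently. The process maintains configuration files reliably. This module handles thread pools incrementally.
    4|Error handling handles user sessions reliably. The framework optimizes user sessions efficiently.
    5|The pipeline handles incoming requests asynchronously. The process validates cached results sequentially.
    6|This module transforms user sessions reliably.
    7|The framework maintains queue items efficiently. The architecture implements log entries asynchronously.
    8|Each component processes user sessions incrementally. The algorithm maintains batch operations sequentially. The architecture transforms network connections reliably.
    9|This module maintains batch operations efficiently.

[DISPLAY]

[cache.py]│ report.md                                                  
───────────────────────────────────────────────────────────────────────
import os                                                              
import sys                                                             
import json                                                            
                                                                       
def transform_result(config):                                          
    state = 49                                                         
    logger.info(f"Processing {output}")                                
    items = 42                                                         
                                                                       
                                                                       
                                                                       
                                                                       
                                                                       
                                                                       
                                                                       
                                                                       
                                                                       
                                                                       
                                                                       


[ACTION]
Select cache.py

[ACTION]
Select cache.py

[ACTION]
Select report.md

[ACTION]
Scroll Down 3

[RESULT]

 cache.py │[report.md]                                                 
───────────────────────────────────────────────────────────────────────
Error handling handles user sessions reliably. The framework optimizes 
The pipeline handles incoming requests asynchronously. The process vali
This module transforms user sessions reliably.                         
The framework maintains queue items efficiently. The architecture imple
Each component processes user sessions incrementally. The algorithm mai
This module maintains batch operations efficiently.                    
                                                                       
                                                                       
                                                                       
                                                                       
                                                                       
                                                                       
                                                                       
                                                                       
                                                                       
                                                                       
                                                                       
                                                                       
                                                                       


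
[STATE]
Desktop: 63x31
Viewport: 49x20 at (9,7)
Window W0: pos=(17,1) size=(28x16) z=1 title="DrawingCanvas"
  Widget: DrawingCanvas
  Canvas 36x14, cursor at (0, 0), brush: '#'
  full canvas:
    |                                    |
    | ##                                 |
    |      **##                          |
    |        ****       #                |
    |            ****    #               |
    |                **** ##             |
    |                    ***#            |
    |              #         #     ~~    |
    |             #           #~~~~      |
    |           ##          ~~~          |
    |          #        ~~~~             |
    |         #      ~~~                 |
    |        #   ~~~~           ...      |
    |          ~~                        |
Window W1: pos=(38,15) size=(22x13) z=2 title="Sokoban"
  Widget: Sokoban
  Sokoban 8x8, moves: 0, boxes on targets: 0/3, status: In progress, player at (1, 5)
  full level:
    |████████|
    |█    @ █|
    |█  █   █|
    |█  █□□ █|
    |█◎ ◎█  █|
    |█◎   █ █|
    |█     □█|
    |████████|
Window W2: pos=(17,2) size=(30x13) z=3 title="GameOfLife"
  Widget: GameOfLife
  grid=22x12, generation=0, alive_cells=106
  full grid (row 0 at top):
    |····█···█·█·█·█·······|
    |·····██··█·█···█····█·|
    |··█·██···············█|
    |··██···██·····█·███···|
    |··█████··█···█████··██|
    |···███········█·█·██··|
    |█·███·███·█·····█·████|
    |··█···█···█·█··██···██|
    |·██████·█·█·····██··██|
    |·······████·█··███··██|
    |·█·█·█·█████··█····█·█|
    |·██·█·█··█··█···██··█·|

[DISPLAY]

        ┃··██···██·····█·███···      ┃           
        ┃··█████··█···█████··██      ┃           
        ┃···███········█·█·██··      ┃           
        ┃█·███·███·█·····█·████      ┃           
        ┃··█···█···█·█··██···██      ┃           
        ┃·██████·█·█·····██··██      ┃           
        ┃·······████·█··███··██      ┃           
        ┗━━━━━━━━━━━━━━━━━━━━━━━━━━━━┛           
        ┃         #      ~~~ ┏━━━━━━━━━━━━━━━━━━━
        ┗━━━━━━━━━━━━━━━━━━━━┃ Sokoban           
                             ┠───────────────────
                             ┃████████           
                             ┃█    @ █           
                             ┃█  █   █           
                             ┃█  █□□ █           
                             ┃█◎ ◎█  █           
                             ┃█◎   █ █           
                             ┃█     □█           
                             ┃████████           
                             ┃Moves: 0  0/3      


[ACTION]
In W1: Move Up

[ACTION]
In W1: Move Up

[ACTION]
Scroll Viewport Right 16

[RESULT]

   ┃··██···██·····█·███···      ┃                
   ┃··█████··█···█████··██      ┃                
   ┃···███········█·█·██··      ┃                
   ┃█·███·███·█·····█·████      ┃                
   ┃··█···█···█·█··██···██      ┃                
   ┃·██████·█·█·····██··██      ┃                
   ┃·······████·█··███··██      ┃                
   ┗━━━━━━━━━━━━━━━━━━━━━━━━━━━━┛                
   ┃         #      ~~~ ┏━━━━━━━━━━━━━━━━━━━━┓   
   ┗━━━━━━━━━━━━━━━━━━━━┃ Sokoban            ┃   
                        ┠────────────────────┨   
                        ┃████████            ┃   
                        ┃█    @ █            ┃   
                        ┃█  █   █            ┃   
                        ┃█  █□□ █            ┃   
                        ┃█◎ ◎█  █            ┃   
                        ┃█◎   █ █            ┃   
                        ┃█     □█            ┃   
                        ┃████████            ┃   
                        ┃Moves: 0  0/3       ┃   


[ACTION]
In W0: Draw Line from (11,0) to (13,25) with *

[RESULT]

   ┃··██···██·····█·███···      ┃                
   ┃··█████··█···█████··██      ┃                
   ┃···███········█·█·██··      ┃                
   ┃█·███·███·█·····█·████      ┃                
   ┃··█···█···█·█··██···██      ┃                
   ┃·██████·█·█·····██··██      ┃                
   ┃·······████·█··███··██      ┃                
   ┗━━━━━━━━━━━━━━━━━━━━━━━━━━━━┛                
   ┃*******  #      ~~~ ┏━━━━━━━━━━━━━━━━━━━━┓   
   ┗━━━━━━━━━━━━━━━━━━━━┃ Sokoban            ┃   
                        ┠────────────────────┨   
                        ┃████████            ┃   
                        ┃█    @ █            ┃   
                        ┃█  █   █            ┃   
                        ┃█  █□□ █            ┃   
                        ┃█◎ ◎█  █            ┃   
                        ┃█◎   █ █            ┃   
                        ┃█     □█            ┃   
                        ┃████████            ┃   
                        ┃Moves: 0  0/3       ┃   


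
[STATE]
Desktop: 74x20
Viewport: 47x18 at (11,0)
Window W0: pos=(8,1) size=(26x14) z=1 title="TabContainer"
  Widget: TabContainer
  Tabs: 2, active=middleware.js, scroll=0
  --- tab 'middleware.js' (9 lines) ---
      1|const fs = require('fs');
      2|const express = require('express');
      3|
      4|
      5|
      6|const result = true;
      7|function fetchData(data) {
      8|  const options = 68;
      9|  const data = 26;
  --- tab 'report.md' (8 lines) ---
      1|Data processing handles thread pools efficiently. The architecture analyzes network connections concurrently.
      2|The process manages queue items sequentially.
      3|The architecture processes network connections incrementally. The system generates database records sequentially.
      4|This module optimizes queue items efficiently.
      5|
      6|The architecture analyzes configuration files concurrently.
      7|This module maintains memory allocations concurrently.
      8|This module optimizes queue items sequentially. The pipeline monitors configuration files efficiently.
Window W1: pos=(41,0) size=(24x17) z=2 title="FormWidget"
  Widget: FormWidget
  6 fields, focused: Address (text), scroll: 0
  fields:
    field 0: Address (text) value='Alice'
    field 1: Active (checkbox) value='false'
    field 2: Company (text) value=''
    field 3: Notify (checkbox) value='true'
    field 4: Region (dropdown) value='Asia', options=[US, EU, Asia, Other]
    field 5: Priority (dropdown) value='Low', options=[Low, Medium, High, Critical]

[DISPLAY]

                              ┏━━━━━━━━━━━━━━━━
━━━━━━━━━━━━━━━━━━━━━━┓       ┃ FormWidget     
abContainer           ┃       ┠────────────────
──────────────────────┨       ┃> Address:    [A
iddleware.js]│ report.┃       ┃  Active:     [ 
──────────────────────┃       ┃  Company:    [ 
nst fs = require('fs')┃       ┃  Notify:     [x
nst express = require(┃       ┃  Region:     [A
                      ┃       ┃  Priority:   [L
                      ┃       ┃                
                      ┃       ┃                
nst result = true;    ┃       ┃                
nction fetchData(data)┃       ┃                
const options = 68;   ┃       ┃                
━━━━━━━━━━━━━━━━━━━━━━┛       ┃                
                              ┃                
                              ┗━━━━━━━━━━━━━━━━
                                               


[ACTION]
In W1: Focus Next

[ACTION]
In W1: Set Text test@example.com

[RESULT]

                              ┏━━━━━━━━━━━━━━━━
━━━━━━━━━━━━━━━━━━━━━━┓       ┃ FormWidget     
abContainer           ┃       ┠────────────────
──────────────────────┨       ┃  Address:    [A
iddleware.js]│ report.┃       ┃> Active:     [ 
──────────────────────┃       ┃  Company:    [ 
nst fs = require('fs')┃       ┃  Notify:     [x
nst express = require(┃       ┃  Region:     [A
                      ┃       ┃  Priority:   [L
                      ┃       ┃                
                      ┃       ┃                
nst result = true;    ┃       ┃                
nction fetchData(data)┃       ┃                
const options = 68;   ┃       ┃                
━━━━━━━━━━━━━━━━━━━━━━┛       ┃                
                              ┃                
                              ┗━━━━━━━━━━━━━━━━
                                               


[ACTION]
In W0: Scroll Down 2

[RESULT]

                              ┏━━━━━━━━━━━━━━━━
━━━━━━━━━━━━━━━━━━━━━━┓       ┃ FormWidget     
abContainer           ┃       ┠────────────────
──────────────────────┨       ┃  Address:    [A
iddleware.js]│ report.┃       ┃> Active:     [ 
──────────────────────┃       ┃  Company:    [ 
                      ┃       ┃  Notify:     [x
                      ┃       ┃  Region:     [A
                      ┃       ┃  Priority:   [L
nst result = true;    ┃       ┃                
nction fetchData(data)┃       ┃                
const options = 68;   ┃       ┃                
const data = 26;      ┃       ┃                
                      ┃       ┃                
━━━━━━━━━━━━━━━━━━━━━━┛       ┃                
                              ┃                
                              ┗━━━━━━━━━━━━━━━━
                                               


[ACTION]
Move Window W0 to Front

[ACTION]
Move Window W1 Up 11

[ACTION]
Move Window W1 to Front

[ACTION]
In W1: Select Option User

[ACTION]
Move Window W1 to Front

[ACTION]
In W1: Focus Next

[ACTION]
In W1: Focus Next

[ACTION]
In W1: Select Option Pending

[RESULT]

                              ┏━━━━━━━━━━━━━━━━
━━━━━━━━━━━━━━━━━━━━━━┓       ┃ FormWidget     
abContainer           ┃       ┠────────────────
──────────────────────┨       ┃  Address:    [A
iddleware.js]│ report.┃       ┃  Active:     [ 
──────────────────────┃       ┃  Company:    [ 
                      ┃       ┃> Notify:     [x
                      ┃       ┃  Region:     [A
                      ┃       ┃  Priority:   [L
nst result = true;    ┃       ┃                
nction fetchData(data)┃       ┃                
const options = 68;   ┃       ┃                
const data = 26;      ┃       ┃                
                      ┃       ┃                
━━━━━━━━━━━━━━━━━━━━━━┛       ┃                
                              ┃                
                              ┗━━━━━━━━━━━━━━━━
                                               


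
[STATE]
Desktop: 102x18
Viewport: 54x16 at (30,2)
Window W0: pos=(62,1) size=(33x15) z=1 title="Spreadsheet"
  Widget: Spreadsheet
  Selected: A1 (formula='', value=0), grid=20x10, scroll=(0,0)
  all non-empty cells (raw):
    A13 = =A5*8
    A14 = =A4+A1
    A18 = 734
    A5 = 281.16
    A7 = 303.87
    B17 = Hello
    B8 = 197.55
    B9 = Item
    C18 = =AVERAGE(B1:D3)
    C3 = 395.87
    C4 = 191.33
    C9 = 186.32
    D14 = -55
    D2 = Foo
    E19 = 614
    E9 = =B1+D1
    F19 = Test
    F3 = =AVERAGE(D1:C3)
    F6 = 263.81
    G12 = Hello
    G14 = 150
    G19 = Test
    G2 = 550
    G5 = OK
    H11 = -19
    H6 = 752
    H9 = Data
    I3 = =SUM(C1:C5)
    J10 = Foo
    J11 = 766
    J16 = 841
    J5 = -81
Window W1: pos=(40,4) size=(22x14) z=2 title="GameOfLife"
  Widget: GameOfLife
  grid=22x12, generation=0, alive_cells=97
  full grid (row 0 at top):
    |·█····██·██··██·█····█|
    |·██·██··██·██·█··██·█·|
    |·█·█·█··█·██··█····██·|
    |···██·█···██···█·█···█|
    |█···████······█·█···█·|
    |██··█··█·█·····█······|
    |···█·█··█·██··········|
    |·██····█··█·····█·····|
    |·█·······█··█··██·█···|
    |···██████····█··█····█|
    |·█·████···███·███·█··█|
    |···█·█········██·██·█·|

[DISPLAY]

                                ┃ Spreadsheet         
                                ┠─────────────────────
          ┏━━━━━━━━━━━━━━━━━━━━┓┃A1:                  
          ┃ GameOfLife         ┃┃       A       B     
          ┠────────────────────┨┃---------------------
          ┃Gen: 0              ┃┃  1      [0]       0 
          ┃██·██··██·██·█··██·█┃┃  2        0       0 
          ┃█·█·█··█·██··█····██┃┃  3        0       0 
          ┃··██·█···██···█·█···┃┃  4        0       0 
          ┃···████······█·█···█┃┃  5   281.16       0 
          ┃█··█··█·█·····█·····┃┃  6        0       0 
          ┃··█·█··█·██·········┃┃  7   303.87       0 
          ┃██····█··█·····█····┃┃  8        0  197.55 
          ┃█·······█··█··██·█··┃┗━━━━━━━━━━━━━━━━━━━━━
          ┃··██████····█··█····┃                      
          ┗━━━━━━━━━━━━━━━━━━━━┛                      


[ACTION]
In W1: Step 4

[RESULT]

                                ┃ Spreadsheet         
                                ┠─────────────────────
          ┏━━━━━━━━━━━━━━━━━━━━┓┃A1:                  
          ┃ GameOfLife         ┃┃       A       B     
          ┠────────────────────┨┃---------------------
          ┃Gen: 4              ┃┃  1      [0]       0 
          ┃······██████·██·█···┃┃  2        0       0 
          ┃·█··███····██··█····┃┃  3        0       0 
          ┃······█·············┃┃  4        0       0 
          ┃···██········███····┃┃  5   281.16       0 
          ┃····█··········█····┃┃  6        0       0 
          ┃··████···██·········┃┃  7   303.87       0 
          ┃····███··█·██··█····┃┃  8        0  197.55 
          ┃···█··█··█······██··┃┗━━━━━━━━━━━━━━━━━━━━━
          ┃█···███···█····█···█┃                      
          ┗━━━━━━━━━━━━━━━━━━━━┛                      


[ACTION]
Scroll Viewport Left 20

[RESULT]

                                                    ┃ 
                                                    ┠─
                              ┏━━━━━━━━━━━━━━━━━━━━┓┃A
                              ┃ GameOfLife         ┃┃ 
                              ┠────────────────────┨┃-
                              ┃Gen: 4              ┃┃ 
                              ┃······██████·██·█···┃┃ 
                              ┃·█··███····██··█····┃┃ 
                              ┃······█·············┃┃ 
                              ┃···██········███····┃┃ 
                              ┃····█··········█····┃┃ 
                              ┃··████···██·········┃┃ 
                              ┃····███··█·██··█····┃┃ 
                              ┃···█··█··█······██··┃┗━
                              ┃█···███···█····█···█┃  
                              ┗━━━━━━━━━━━━━━━━━━━━┛  


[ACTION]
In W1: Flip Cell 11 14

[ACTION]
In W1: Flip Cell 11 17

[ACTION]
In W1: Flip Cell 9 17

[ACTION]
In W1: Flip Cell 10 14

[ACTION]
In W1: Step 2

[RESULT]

                                                    ┃ 
                                                    ┠─
                              ┏━━━━━━━━━━━━━━━━━━━━┓┃A
                              ┃ GameOfLife         ┃┃ 
                              ┠────────────────────┨┃-
                              ┃Gen: 6              ┃┃ 
                              ┃█·██··█····█········┃┃ 
                              ┃···████··█·█···██···┃┃ 
                              ┃···█·█·····█····█···┃┃ 
                              ┃··████·······█·██···┃┃ 
                              ┃···███····█···██····┃┃ 
                              ┃·······███·█········┃┃ 
                              ┃······█····██·······┃┃ 
                              ┃·██····█·█··········┃┗━
                              ┃█··█·········██·····┃  
                              ┗━━━━━━━━━━━━━━━━━━━━┛  


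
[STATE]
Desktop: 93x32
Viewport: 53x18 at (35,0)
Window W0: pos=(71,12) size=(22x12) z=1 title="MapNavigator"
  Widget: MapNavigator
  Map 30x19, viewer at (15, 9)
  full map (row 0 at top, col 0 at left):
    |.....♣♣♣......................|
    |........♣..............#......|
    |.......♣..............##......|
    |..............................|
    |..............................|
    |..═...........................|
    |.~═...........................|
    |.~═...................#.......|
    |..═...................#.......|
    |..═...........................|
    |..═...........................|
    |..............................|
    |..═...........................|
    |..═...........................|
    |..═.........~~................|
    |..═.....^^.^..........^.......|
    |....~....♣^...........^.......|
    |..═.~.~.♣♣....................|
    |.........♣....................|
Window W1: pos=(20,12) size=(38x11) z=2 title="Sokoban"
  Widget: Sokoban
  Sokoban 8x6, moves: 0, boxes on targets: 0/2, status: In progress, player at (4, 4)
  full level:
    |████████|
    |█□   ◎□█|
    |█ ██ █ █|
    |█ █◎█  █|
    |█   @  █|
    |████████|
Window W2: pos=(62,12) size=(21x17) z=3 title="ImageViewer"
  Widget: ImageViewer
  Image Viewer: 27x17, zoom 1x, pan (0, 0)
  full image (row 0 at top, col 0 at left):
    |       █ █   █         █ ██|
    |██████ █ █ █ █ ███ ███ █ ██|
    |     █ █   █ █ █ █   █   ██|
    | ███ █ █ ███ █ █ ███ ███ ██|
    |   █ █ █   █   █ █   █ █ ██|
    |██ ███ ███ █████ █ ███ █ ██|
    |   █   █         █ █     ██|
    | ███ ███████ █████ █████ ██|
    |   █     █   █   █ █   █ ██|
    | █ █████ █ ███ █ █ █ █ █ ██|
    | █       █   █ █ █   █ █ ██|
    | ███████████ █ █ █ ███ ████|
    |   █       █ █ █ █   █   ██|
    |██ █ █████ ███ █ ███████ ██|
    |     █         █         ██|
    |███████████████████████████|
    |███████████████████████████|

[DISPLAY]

                                                     
                                                     
                                                     
                                                     
                                                     
                                                     
                                                     
                                                     
                                                     
                                                     
                                                     
                                                     
━━━━━━━━━━━━━━━━━━━━━━┓    ┏━━━━━━━━━━━━━━━━━━━┓━━━━━
                      ┃    ┃ ImageViewer       ┃or   
──────────────────────┨    ┠───────────────────┨─────
                      ┃    ┃       █ █   █     ┃.....
                      ┃    ┃██████ █ █ █ █ ███ ┃.....
                      ┃    ┃     █ █   █ █ █ █ ┃.....


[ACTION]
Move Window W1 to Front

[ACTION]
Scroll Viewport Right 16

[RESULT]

                                                     
                                                     
                                                     
                                                     
                                                     
                                                     
                                                     
                                                     
                                                     
                                                     
                                                     
                                                     
━━━━━━━━━━━━━━━━━┓    ┏━━━━━━━━━━━━━━━━━━━┓━━━━━━━━━┓
                 ┃    ┃ ImageViewer       ┃or       ┃
─────────────────┨    ┠───────────────────┨─────────┨
                 ┃    ┃       █ █   █     ┃.........┃
                 ┃    ┃██████ █ █ █ █ ███ ┃.........┃
                 ┃    ┃     █ █   █ █ █ █ ┃......#..┃


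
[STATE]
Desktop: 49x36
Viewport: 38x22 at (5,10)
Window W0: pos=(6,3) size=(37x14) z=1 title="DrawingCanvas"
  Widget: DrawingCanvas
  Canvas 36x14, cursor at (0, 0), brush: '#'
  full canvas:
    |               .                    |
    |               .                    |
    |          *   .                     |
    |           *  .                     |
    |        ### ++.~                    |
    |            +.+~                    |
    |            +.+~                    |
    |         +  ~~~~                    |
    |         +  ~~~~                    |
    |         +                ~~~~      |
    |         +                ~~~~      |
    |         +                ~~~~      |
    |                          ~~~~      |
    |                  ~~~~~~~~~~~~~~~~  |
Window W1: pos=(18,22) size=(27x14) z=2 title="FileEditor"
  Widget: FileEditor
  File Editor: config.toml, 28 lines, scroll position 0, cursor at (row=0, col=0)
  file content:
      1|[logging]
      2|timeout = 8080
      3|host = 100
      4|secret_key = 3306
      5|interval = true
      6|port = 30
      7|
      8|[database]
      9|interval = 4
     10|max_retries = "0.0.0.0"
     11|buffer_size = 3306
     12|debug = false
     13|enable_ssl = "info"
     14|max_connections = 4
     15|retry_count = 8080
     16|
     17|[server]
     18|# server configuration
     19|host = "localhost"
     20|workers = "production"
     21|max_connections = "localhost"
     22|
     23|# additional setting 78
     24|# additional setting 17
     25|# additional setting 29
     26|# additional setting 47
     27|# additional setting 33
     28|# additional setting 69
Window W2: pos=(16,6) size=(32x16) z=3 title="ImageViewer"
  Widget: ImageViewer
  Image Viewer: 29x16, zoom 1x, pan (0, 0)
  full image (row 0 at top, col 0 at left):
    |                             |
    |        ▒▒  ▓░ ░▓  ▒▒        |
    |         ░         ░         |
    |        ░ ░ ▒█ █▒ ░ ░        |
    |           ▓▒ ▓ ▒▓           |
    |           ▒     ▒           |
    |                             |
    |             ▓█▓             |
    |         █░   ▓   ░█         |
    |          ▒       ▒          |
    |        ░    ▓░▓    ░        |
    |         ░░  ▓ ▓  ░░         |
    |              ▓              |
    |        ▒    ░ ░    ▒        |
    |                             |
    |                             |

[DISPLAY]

 ┃        #┃        ▒▒  ▓░ ░▓  ▒▒     
 ┃         ┃         ░         ░      
 ┃         ┃        ░ ░ ▒█ █▒ ░ ░     
 ┃         ┃           ▓▒ ▓ ▒▓        
 ┃         ┃           ▒     ▒        
 ┃         ┃                          
 ┗━━━━━━━━━┃             ▓█▓          
           ┃         █░   ▓   ░█      
           ┃          ▒       ▒       
           ┃        ░    ▓░▓    ░     
           ┃         ░░  ▓ ▓  ░░      
           ┗━━━━━━━━━━━━━━━━━━━━━━━━━━
             ┏━━━━━━━━━━━━━━━━━━━━━━━━
             ┃ FileEditor             
             ┠────────────────────────
             ┃█logging]               
             ┃timeout = 8080          
             ┃host = 100              
             ┃secret_key = 3306       
             ┃interval = true         
             ┃port = 30               
             ┃                        


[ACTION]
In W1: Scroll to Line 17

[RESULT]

 ┃        #┃        ▒▒  ▓░ ░▓  ▒▒     
 ┃         ┃         ░         ░      
 ┃         ┃        ░ ░ ▒█ █▒ ░ ░     
 ┃         ┃           ▓▒ ▓ ▒▓        
 ┃         ┃           ▒     ▒        
 ┃         ┃                          
 ┗━━━━━━━━━┃             ▓█▓          
           ┃         █░   ▓   ░█      
           ┃          ▒       ▒       
           ┃        ░    ▓░▓    ░     
           ┃         ░░  ▓ ▓  ░░      
           ┗━━━━━━━━━━━━━━━━━━━━━━━━━━
             ┏━━━━━━━━━━━━━━━━━━━━━━━━
             ┃ FileEditor             
             ┠────────────────────────
             ┃[server]                
             ┃# server configuration  
             ┃host = "localhost"      
             ┃workers = "production"  
             ┃max_connections = "local
             ┃                        
             ┃# additional setting 78 


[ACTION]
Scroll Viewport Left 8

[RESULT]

      ┃        #┃        ▒▒  ▓░ ░▓  ▒▒
      ┃         ┃         ░         ░ 
      ┃         ┃        ░ ░ ▒█ █▒ ░ ░
      ┃         ┃           ▓▒ ▓ ▒▓   
      ┃         ┃           ▒     ▒   
      ┃         ┃                     
      ┗━━━━━━━━━┃             ▓█▓     
                ┃         █░   ▓   ░█ 
                ┃          ▒       ▒  
                ┃        ░    ▓░▓    ░
                ┃         ░░  ▓ ▓  ░░ 
                ┗━━━━━━━━━━━━━━━━━━━━━
                  ┏━━━━━━━━━━━━━━━━━━━
                  ┃ FileEditor        
                  ┠───────────────────
                  ┃[server]           
                  ┃# server configurat
                  ┃host = "localhost" 
                  ┃workers = "producti
                  ┃max_connections = "
                  ┃                   
                  ┃# additional settin


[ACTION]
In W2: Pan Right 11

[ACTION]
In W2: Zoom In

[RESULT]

      ┃        #┃                     
      ┃         ┃     ▒▒▒▒    ▓▓░░  ░░
      ┃         ┃     ▒▒▒▒    ▓▓░░  ░░
      ┃         ┃       ░░            
      ┃         ┃       ░░            
      ┃         ┃     ░░  ░░  ▒▒██  ██
      ┗━━━━━━━━━┃     ░░  ░░  ▒▒██  ██
                ┃           ▓▓▒▒  ▓▓  
                ┃           ▓▓▒▒  ▓▓  
                ┃           ▒▒        
                ┃           ▒▒        
                ┗━━━━━━━━━━━━━━━━━━━━━
                  ┏━━━━━━━━━━━━━━━━━━━
                  ┃ FileEditor        
                  ┠───────────────────
                  ┃[server]           
                  ┃# server configurat
                  ┃host = "localhost" 
                  ┃workers = "producti
                  ┃max_connections = "
                  ┃                   
                  ┃# additional settin
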